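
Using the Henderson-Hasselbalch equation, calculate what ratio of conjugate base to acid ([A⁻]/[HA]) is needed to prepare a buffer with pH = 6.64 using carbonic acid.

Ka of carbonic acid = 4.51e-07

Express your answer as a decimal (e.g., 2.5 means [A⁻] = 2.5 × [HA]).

pKa = -log(4.51e-07) = 6.3458. pH = pKa + log([A⁻]/[HA]), so log([A⁻]/[HA]) = pH − pKa = 6.64 − 6.3458 = 0.2942. [A⁻]/[HA] = 10^(0.2942) = 1.97

[A⁻]/[HA] = 1.97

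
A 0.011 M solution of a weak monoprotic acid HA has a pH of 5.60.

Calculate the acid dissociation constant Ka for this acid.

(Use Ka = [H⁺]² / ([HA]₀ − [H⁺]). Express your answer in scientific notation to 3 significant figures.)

[H⁺] = 10^(−pH) = 10^(−5.60) = 2.512e-06 M. For HA ⇌ H⁺ + A⁻, Ka = [H⁺][A⁻]/[HA] = [H⁺]² / ([HA]₀ − [H⁺]) = (2.512e-06)² / (0.011 − 2.512e-06) = 5.74e-10.

K_a = 5.74e-10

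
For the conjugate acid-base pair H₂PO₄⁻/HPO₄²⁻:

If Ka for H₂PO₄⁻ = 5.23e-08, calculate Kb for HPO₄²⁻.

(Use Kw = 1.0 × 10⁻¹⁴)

For a conjugate pair Ka × Kb = Kw, so Kb = Kw/Ka = 1.0 × 10⁻¹⁴ / 5.23e-08 = 1.91e-07.

K_b = 1.91e-07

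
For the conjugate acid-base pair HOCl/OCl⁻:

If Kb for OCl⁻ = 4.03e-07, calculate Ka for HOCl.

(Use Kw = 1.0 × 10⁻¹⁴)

For a conjugate pair Ka × Kb = Kw, so Ka = Kw/Kb = 1.0 × 10⁻¹⁴ / 4.03e-07 = 2.48e-08.

K_a = 2.48e-08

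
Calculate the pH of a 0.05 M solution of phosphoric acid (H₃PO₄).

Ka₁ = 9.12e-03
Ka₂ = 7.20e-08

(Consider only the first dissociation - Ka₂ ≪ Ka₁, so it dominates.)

First dissociation dominates. From Ka₁ = [H⁺][HA⁻]/[H₂A], x² + Ka₁·x − Ka₁·C = 0 with C = 0.05 M and Ka₁ = 9.12e-03. Solving: [H⁺] = (−Ka₁ + √(Ka₁² + 4·Ka₁·C)) / 2 = 1.7276e-02 M. pH = -log(1.7276e-02) = 1.76.

pH = 1.76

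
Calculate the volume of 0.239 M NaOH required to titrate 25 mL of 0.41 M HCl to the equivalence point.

At equivalence: moles acid = moles base. moles HCl = 0.41 × 25/1000 = 0.01025 mol. V_base = moles / 0.239 × 1000 = 42.9 mL.

V_{base} = 42.9 mL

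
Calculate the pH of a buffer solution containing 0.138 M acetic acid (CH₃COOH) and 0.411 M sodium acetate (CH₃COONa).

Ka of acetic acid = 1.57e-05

pKa = -log(1.57e-05) = 4.80. pH = pKa + log([A⁻]/[HA]) = 4.80 + log(0.411/0.138)

pH = 5.28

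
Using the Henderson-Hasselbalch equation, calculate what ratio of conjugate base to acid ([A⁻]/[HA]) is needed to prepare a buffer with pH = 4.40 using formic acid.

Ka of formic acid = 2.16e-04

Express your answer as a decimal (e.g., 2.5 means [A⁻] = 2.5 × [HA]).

pKa = -log(2.16e-04) = 3.6655. pH = pKa + log([A⁻]/[HA]), so log([A⁻]/[HA]) = pH − pKa = 4.40 − 3.6655 = 0.7345. [A⁻]/[HA] = 10^(0.7345) = 5.43

[A⁻]/[HA] = 5.43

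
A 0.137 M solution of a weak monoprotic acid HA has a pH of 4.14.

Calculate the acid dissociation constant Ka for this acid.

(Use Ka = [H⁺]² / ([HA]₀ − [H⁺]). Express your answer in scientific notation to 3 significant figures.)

[H⁺] = 10^(−pH) = 10^(−4.14) = 7.244e-05 M. For HA ⇌ H⁺ + A⁻, Ka = [H⁺][A⁻]/[HA] = [H⁺]² / ([HA]₀ − [H⁺]) = (7.244e-05)² / (0.137 − 7.244e-05) = 3.83e-08.

K_a = 3.83e-08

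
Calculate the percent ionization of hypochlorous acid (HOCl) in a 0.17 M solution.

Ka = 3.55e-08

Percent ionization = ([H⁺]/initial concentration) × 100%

Using Ka equilibrium: x² + Ka×x - Ka×C = 0. Solving: [H⁺] = 7.7668e-05. Percent = (7.7668e-05/0.17) × 100

Percent ionization = 0.0457%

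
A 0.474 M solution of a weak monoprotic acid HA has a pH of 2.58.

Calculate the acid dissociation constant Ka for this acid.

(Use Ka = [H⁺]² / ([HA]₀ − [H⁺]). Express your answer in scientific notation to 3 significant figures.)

[H⁺] = 10^(−pH) = 10^(−2.58) = 2.630e-03 M. For HA ⇌ H⁺ + A⁻, Ka = [H⁺][A⁻]/[HA] = [H⁺]² / ([HA]₀ − [H⁺]) = (2.630e-03)² / (0.474 − 2.630e-03) = 1.47e-05.

K_a = 1.47e-05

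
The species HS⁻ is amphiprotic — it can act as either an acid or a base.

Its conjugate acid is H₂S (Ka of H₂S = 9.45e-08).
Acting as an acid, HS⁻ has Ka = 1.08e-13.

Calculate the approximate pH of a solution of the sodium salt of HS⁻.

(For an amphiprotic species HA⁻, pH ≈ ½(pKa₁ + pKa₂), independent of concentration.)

pKa₁ = -log(9.45e-08) = 7.02; pKa₂ = -log(1.08e-13) = 12.97. For an amphiprotic species, pH ≈ ½(pKa₁ + pKa₂) = ½(7.02 + 12.97) = 10.00.

pH = 10.00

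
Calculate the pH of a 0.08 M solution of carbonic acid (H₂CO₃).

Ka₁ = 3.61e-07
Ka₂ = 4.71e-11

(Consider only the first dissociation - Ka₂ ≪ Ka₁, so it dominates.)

First dissociation dominates. From Ka₁ = [H⁺][HA⁻]/[H₂A], x² + Ka₁·x − Ka₁·C = 0 with C = 0.08 M and Ka₁ = 3.61e-07. Solving: [H⁺] = (−Ka₁ + √(Ka₁² + 4·Ka₁·C)) / 2 = 1.6976e-04 M. pH = -log(1.6976e-04) = 3.77.

pH = 3.77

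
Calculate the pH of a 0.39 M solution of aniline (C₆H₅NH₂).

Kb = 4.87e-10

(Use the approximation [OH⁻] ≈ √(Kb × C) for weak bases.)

[OH⁻] = √(Kb × C) = √(4.87e-10 × 0.39) = 1.3782e-05. pOH = 4.86, pH = 14 - pOH

pH = 9.14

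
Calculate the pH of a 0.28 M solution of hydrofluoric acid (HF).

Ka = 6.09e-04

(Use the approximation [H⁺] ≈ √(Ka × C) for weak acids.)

[H⁺] = √(Ka × C) = √(6.09e-04 × 0.28) = 1.3058e-02. pH = -log(1.3058e-02)

pH = 1.88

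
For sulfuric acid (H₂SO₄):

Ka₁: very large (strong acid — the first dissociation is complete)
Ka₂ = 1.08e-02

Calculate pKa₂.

pKa₂ = -log(Ka₂) = -log(1.08e-02) = 1.97.

pK_{a2} = 1.97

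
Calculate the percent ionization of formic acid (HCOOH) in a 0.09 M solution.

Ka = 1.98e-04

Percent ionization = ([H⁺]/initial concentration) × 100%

Using Ka equilibrium: x² + Ka×x - Ka×C = 0. Solving: [H⁺] = 4.1235e-03. Percent = (4.1235e-03/0.09) × 100

Percent ionization = 4.58%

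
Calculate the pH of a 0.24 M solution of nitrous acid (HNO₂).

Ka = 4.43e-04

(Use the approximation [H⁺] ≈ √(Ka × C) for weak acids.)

[H⁺] = √(Ka × C) = √(4.43e-04 × 0.24) = 1.0311e-02. pH = -log(1.0311e-02)

pH = 1.99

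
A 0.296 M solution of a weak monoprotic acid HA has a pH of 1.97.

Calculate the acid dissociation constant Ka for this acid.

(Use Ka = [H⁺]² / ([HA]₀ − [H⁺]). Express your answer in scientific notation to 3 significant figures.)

[H⁺] = 10^(−pH) = 10^(−1.97) = 1.072e-02 M. For HA ⇌ H⁺ + A⁻, Ka = [H⁺][A⁻]/[HA] = [H⁺]² / ([HA]₀ − [H⁺]) = (1.072e-02)² / (0.296 − 1.072e-02) = 4.02e-04.

K_a = 4.02e-04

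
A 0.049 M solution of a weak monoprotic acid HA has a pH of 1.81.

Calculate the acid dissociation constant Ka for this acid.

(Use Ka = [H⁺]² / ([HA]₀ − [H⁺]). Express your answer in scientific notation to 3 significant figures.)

[H⁺] = 10^(−pH) = 10^(−1.81) = 1.549e-02 M. For HA ⇌ H⁺ + A⁻, Ka = [H⁺][A⁻]/[HA] = [H⁺]² / ([HA]₀ − [H⁺]) = (1.549e-02)² / (0.049 − 1.549e-02) = 7.16e-03.

K_a = 7.16e-03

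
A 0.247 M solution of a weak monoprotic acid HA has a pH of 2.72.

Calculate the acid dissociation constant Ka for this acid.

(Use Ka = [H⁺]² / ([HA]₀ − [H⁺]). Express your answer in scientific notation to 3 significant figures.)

[H⁺] = 10^(−pH) = 10^(−2.72) = 1.905e-03 M. For HA ⇌ H⁺ + A⁻, Ka = [H⁺][A⁻]/[HA] = [H⁺]² / ([HA]₀ − [H⁺]) = (1.905e-03)² / (0.247 − 1.905e-03) = 1.48e-05.

K_a = 1.48e-05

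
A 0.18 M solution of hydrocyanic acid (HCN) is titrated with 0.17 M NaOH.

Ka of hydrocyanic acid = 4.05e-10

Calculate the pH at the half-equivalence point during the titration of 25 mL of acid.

At half-equivalence [HA] = [A⁻], so Henderson-Hasselbalch gives pH = pKa = -log(4.05e-10) = 9.39.

pH = pKa = 9.39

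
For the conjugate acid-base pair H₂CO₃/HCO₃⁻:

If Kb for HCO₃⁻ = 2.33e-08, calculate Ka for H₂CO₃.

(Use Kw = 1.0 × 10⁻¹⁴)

For a conjugate pair Ka × Kb = Kw, so Ka = Kw/Kb = 1.0 × 10⁻¹⁴ / 2.33e-08 = 4.29e-07.

K_a = 4.29e-07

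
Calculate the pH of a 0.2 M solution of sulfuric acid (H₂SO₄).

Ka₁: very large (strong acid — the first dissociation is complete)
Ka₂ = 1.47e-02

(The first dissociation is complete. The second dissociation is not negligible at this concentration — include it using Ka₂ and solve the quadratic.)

First dissociation is complete: [H⁺]₀ = [HSO₄⁻]₀ = C = 0.2 M. Second dissociation HSO₄⁻ ⇌ H⁺ + SO₄²⁻: let x = [SO₄²⁻]. Ka₂ = (C + x)·x / (C − x) = 1.47e-02 → x² + (C + Ka₂)·x − Ka₂·C = 0 → x² + 0.21470·x − 2.940e-03 = 0. x = (−0.21470 + √(0.21470² + 4 × 2.940e-03)) / 2 = 1.2916e-02 M. [H⁺] = C + x = 0.2 + 1.2916e-02 = 2.1292e-01 M. pH = -log(2.1292e-01) = 0.67.

pH = 0.67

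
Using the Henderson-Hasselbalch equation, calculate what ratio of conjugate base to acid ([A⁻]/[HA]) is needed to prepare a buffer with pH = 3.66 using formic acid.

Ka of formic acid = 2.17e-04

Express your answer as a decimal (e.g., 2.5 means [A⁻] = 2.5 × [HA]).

pKa = -log(2.17e-04) = 3.6635. pH = pKa + log([A⁻]/[HA]), so log([A⁻]/[HA]) = pH − pKa = 3.66 − 3.6635 = -0.0035. [A⁻]/[HA] = 10^(-0.0035) = 0.992

[A⁻]/[HA] = 0.992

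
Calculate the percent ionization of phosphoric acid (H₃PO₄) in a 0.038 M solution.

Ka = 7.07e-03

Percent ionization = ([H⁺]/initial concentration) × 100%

Using Ka equilibrium: x² + Ka×x - Ka×C = 0. Solving: [H⁺] = 1.3233e-02. Percent = (1.3233e-02/0.038) × 100

Percent ionization = 34.8%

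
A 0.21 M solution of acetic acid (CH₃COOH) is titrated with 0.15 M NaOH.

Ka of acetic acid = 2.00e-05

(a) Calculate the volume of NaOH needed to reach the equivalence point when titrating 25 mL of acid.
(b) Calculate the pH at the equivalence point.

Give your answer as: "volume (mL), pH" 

moles acid = 0.21 × 25/1000 = 0.00525 mol; V_base = moles/0.15 × 1000 = 35.0 mL. At equivalence only the conjugate base is present: [A⁻] = 0.00525/0.060 = 8.7500e-02 M. Kb = Kw/Ka = 5.00e-10; [OH⁻] = √(Kb × [A⁻]) = 6.6144e-06; pOH = 5.18; pH = 14 - pOH = 8.82.

V = 35.0 mL, pH = 8.82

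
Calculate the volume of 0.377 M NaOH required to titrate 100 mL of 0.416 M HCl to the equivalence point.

At equivalence: moles acid = moles base. moles HCl = 0.416 × 100/1000 = 0.0416 mol. V_base = moles / 0.377 × 1000 = 110.3 mL.

V_{base} = 110.3 mL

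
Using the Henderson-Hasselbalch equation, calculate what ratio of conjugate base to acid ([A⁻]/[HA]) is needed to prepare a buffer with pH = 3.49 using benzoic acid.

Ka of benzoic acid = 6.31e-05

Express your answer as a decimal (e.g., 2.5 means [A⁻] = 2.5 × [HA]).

pKa = -log(6.31e-05) = 4.2000. pH = pKa + log([A⁻]/[HA]), so log([A⁻]/[HA]) = pH − pKa = 3.49 − 4.2000 = -0.7100. [A⁻]/[HA] = 10^(-0.7100) = 0.195

[A⁻]/[HA] = 0.195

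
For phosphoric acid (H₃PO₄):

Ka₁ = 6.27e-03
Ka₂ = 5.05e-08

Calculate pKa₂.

pKa₂ = -log(Ka₂) = -log(5.05e-08) = 7.30.

pK_{a2} = 7.30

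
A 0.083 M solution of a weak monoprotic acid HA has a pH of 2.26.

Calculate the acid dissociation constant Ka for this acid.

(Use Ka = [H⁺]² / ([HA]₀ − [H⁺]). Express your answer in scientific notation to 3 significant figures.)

[H⁺] = 10^(−pH) = 10^(−2.26) = 5.495e-03 M. For HA ⇌ H⁺ + A⁻, Ka = [H⁺][A⁻]/[HA] = [H⁺]² / ([HA]₀ − [H⁺]) = (5.495e-03)² / (0.083 − 5.495e-03) = 3.90e-04.

K_a = 3.90e-04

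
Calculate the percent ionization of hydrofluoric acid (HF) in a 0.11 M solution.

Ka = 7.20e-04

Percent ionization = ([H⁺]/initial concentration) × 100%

Using Ka equilibrium: x² + Ka×x - Ka×C = 0. Solving: [H⁺] = 8.5467e-03. Percent = (8.5467e-03/0.11) × 100

Percent ionization = 7.77%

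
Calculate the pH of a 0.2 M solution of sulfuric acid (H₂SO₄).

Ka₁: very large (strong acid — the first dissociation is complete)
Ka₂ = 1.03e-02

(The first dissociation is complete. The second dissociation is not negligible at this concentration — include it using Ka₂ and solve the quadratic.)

First dissociation is complete: [H⁺]₀ = [HSO₄⁻]₀ = C = 0.2 M. Second dissociation HSO₄⁻ ⇌ H⁺ + SO₄²⁻: let x = [SO₄²⁻]. Ka₂ = (C + x)·x / (C − x) = 1.03e-02 → x² + (C + Ka₂)·x − Ka₂·C = 0 → x² + 0.21030·x − 2.060e-03 = 0. x = (−0.21030 + √(0.21030² + 4 × 2.060e-03)) / 2 = 9.3774e-03 M. [H⁺] = C + x = 0.2 + 9.3774e-03 = 2.0938e-01 M. pH = -log(2.0938e-01) = 0.68.

pH = 0.68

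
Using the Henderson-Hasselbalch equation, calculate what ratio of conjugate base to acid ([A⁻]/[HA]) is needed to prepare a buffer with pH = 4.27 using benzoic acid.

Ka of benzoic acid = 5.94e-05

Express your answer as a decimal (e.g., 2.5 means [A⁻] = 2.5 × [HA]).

pKa = -log(5.94e-05) = 4.2262. pH = pKa + log([A⁻]/[HA]), so log([A⁻]/[HA]) = pH − pKa = 4.27 − 4.2262 = 0.0438. [A⁻]/[HA] = 10^(0.0438) = 1.11

[A⁻]/[HA] = 1.11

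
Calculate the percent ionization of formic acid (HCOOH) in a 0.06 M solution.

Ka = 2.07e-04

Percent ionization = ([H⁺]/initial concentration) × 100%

Using Ka equilibrium: x² + Ka×x - Ka×C = 0. Solving: [H⁺] = 3.4222e-03. Percent = (3.4222e-03/0.06) × 100

Percent ionization = 5.7%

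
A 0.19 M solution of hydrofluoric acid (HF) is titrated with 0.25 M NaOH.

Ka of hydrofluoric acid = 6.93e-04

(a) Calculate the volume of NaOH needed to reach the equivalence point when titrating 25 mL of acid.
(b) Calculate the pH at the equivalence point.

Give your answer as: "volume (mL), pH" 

moles acid = 0.19 × 25/1000 = 0.00475 mol; V_base = moles/0.25 × 1000 = 19.0 mL. At equivalence only the conjugate base is present: [A⁻] = 0.00475/0.044 = 1.0795e-01 M. Kb = Kw/Ka = 1.44e-11; [OH⁻] = √(Kb × [A⁻]) = 1.2481e-06; pOH = 5.90; pH = 14 - pOH = 8.10.

V = 19.0 mL, pH = 8.10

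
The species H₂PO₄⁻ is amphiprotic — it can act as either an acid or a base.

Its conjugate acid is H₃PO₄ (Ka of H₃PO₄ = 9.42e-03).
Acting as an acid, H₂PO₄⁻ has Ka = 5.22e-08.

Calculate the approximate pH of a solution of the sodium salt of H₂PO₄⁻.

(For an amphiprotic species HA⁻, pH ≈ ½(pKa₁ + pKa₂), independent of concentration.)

pKa₁ = -log(9.42e-03) = 2.03; pKa₂ = -log(5.22e-08) = 7.28. For an amphiprotic species, pH ≈ ½(pKa₁ + pKa₂) = ½(2.03 + 7.28) = 4.65.

pH = 4.65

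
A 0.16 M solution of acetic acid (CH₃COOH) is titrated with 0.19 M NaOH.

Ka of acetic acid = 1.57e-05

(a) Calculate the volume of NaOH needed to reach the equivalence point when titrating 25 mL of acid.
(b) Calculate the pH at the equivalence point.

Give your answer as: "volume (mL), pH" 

moles acid = 0.16 × 25/1000 = 0.004 mol; V_base = moles/0.19 × 1000 = 21.1 mL. At equivalence only the conjugate base is present: [A⁻] = 0.004/0.046 = 8.6857e-02 M. Kb = Kw/Ka = 6.37e-10; [OH⁻] = √(Kb × [A⁻]) = 7.4379e-06; pOH = 5.13; pH = 14 - pOH = 8.87.

V = 21.1 mL, pH = 8.87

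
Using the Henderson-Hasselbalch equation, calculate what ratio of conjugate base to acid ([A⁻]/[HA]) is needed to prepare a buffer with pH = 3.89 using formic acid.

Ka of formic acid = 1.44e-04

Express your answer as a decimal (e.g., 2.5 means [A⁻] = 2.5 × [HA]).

pKa = -log(1.44e-04) = 3.8416. pH = pKa + log([A⁻]/[HA]), so log([A⁻]/[HA]) = pH − pKa = 3.89 − 3.8416 = 0.0484. [A⁻]/[HA] = 10^(0.0484) = 1.12

[A⁻]/[HA] = 1.12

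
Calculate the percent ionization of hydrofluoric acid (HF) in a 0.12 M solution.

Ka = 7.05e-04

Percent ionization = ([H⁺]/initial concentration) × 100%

Using Ka equilibrium: x² + Ka×x - Ka×C = 0. Solving: [H⁺] = 8.8521e-03. Percent = (8.8521e-03/0.12) × 100

Percent ionization = 7.38%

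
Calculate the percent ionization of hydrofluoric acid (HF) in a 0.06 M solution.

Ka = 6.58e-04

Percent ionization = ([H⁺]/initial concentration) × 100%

Using Ka equilibrium: x² + Ka×x - Ka×C = 0. Solving: [H⁺] = 5.9629e-03. Percent = (5.9629e-03/0.06) × 100

Percent ionization = 9.94%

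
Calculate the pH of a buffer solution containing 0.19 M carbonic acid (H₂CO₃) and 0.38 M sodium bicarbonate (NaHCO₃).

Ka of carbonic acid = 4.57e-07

pKa = -log(4.57e-07) = 6.34. pH = pKa + log([A⁻]/[HA]) = 6.34 + log(0.38/0.19)

pH = 6.64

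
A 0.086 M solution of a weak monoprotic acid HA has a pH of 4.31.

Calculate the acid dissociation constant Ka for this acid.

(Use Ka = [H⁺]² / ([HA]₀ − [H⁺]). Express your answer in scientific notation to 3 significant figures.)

[H⁺] = 10^(−pH) = 10^(−4.31) = 4.898e-05 M. For HA ⇌ H⁺ + A⁻, Ka = [H⁺][A⁻]/[HA] = [H⁺]² / ([HA]₀ − [H⁺]) = (4.898e-05)² / (0.086 − 4.898e-05) = 2.79e-08.

K_a = 2.79e-08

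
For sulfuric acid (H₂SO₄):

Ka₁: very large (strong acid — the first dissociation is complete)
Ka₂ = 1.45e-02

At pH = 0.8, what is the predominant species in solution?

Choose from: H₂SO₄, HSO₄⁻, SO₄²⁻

The first dissociation is complete, so H₂SO₄ itself is never the predominant species in water; pKa₂ = -log(1.45e-02) = 1.84. For a polyprotic acid the predominant species crosses at each pKa: below pKa_n the protonated form dominates, above it the deprotonated form does. At pH = 0.8, the predominant species is HSO₄⁻.

HSO₄⁻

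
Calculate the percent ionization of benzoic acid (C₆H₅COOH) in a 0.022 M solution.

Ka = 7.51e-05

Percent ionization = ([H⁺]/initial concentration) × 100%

Using Ka equilibrium: x² + Ka×x - Ka×C = 0. Solving: [H⁺] = 1.2484e-03. Percent = (1.2484e-03/0.022) × 100

Percent ionization = 5.67%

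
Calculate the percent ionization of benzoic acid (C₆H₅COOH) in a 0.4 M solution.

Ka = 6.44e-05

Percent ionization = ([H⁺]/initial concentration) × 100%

Using Ka equilibrium: x² + Ka×x - Ka×C = 0. Solving: [H⁺] = 5.0433e-03. Percent = (5.0433e-03/0.4) × 100

Percent ionization = 1.26%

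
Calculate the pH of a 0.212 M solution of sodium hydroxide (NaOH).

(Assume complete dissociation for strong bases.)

[OH⁻] = 0.212 M for strong base. pOH = -log[OH⁻] = 0.67, pH = 14 - pOH

pH = 13.33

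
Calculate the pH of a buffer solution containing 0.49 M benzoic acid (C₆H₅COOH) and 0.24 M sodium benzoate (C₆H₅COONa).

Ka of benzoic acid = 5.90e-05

pKa = -log(5.90e-05) = 4.23. pH = pKa + log([A⁻]/[HA]) = 4.23 + log(0.24/0.49)

pH = 3.92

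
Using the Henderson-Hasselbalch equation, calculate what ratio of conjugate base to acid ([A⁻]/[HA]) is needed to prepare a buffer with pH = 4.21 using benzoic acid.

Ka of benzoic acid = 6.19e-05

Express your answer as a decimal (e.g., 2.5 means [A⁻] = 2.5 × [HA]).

pKa = -log(6.19e-05) = 4.2083. pH = pKa + log([A⁻]/[HA]), so log([A⁻]/[HA]) = pH − pKa = 4.21 − 4.2083 = 0.0017. [A⁻]/[HA] = 10^(0.0017) = 1.00

[A⁻]/[HA] = 1.00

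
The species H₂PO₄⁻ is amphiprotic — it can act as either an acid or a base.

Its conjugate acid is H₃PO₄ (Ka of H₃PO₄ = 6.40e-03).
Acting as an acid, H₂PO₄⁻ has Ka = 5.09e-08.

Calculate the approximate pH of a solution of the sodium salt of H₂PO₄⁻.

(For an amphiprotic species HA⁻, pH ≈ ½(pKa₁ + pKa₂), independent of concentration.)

pKa₁ = -log(6.40e-03) = 2.19; pKa₂ = -log(5.09e-08) = 7.29. For an amphiprotic species, pH ≈ ½(pKa₁ + pKa₂) = ½(2.19 + 7.29) = 4.74.

pH = 4.74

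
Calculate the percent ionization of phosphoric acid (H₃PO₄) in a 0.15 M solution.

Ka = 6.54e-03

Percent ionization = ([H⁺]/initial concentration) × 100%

Using Ka equilibrium: x² + Ka×x - Ka×C = 0. Solving: [H⁺] = 2.8221e-02. Percent = (2.8221e-02/0.15) × 100

Percent ionization = 18.8%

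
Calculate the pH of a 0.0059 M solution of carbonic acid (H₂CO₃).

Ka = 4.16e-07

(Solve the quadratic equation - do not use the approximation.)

x² + Ka×x - Ka×C = 0. Using quadratic formula: [H⁺] = 4.9334e-05

pH = 4.31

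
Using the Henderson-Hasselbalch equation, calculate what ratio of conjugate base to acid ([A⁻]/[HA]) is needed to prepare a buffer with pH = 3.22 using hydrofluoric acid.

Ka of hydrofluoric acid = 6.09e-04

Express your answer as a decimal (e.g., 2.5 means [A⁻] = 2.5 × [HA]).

pKa = -log(6.09e-04) = 3.2154. pH = pKa + log([A⁻]/[HA]), so log([A⁻]/[HA]) = pH − pKa = 3.22 − 3.2154 = 0.0046. [A⁻]/[HA] = 10^(0.0046) = 1.01

[A⁻]/[HA] = 1.01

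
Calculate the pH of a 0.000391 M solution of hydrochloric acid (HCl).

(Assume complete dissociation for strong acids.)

[H⁺] = 0.000391 M for strong acid. pH = -log[H⁺] = -log(0.000391)

pH = 3.41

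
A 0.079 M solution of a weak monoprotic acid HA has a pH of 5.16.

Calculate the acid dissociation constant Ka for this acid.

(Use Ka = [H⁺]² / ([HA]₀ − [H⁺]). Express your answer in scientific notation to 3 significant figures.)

[H⁺] = 10^(−pH) = 10^(−5.16) = 6.918e-06 M. For HA ⇌ H⁺ + A⁻, Ka = [H⁺][A⁻]/[HA] = [H⁺]² / ([HA]₀ − [H⁺]) = (6.918e-06)² / (0.079 − 6.918e-06) = 6.06e-10.

K_a = 6.06e-10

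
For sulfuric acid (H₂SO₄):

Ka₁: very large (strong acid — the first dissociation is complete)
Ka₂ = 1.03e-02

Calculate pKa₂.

pKa₂ = -log(Ka₂) = -log(1.03e-02) = 1.99.

pK_{a2} = 1.99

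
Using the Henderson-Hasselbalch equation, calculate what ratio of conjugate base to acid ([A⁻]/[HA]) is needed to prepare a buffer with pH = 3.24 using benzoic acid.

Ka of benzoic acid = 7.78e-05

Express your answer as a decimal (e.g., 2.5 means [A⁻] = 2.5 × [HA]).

pKa = -log(7.78e-05) = 4.1090. pH = pKa + log([A⁻]/[HA]), so log([A⁻]/[HA]) = pH − pKa = 3.24 − 4.1090 = -0.8690. [A⁻]/[HA] = 10^(-0.8690) = 0.135

[A⁻]/[HA] = 0.135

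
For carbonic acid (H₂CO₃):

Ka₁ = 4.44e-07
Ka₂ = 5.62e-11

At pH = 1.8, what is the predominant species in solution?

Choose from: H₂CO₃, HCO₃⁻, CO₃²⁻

pKa₁ = 6.35, pKa₂ = 10.25. For a polyprotic acid the predominant species crosses at each pKa: below pKa_n the protonated form dominates, above it the deprotonated form does. At pH = 1.8, the predominant species is H₂CO₃.

H₂CO₃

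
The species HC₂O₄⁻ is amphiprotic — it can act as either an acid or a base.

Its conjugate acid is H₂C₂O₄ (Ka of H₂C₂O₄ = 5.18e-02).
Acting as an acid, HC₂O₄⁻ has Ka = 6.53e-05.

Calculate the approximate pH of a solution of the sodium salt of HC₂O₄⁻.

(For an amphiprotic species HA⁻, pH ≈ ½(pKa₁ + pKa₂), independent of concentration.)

pKa₁ = -log(5.18e-02) = 1.29; pKa₂ = -log(6.53e-05) = 4.19. For an amphiprotic species, pH ≈ ½(pKa₁ + pKa₂) = ½(1.29 + 4.19) = 2.74.

pH = 2.74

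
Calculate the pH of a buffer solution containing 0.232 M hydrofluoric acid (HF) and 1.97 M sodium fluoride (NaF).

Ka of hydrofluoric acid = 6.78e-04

pKa = -log(6.78e-04) = 3.17. pH = pKa + log([A⁻]/[HA]) = 3.17 + log(1.97/0.232)

pH = 4.10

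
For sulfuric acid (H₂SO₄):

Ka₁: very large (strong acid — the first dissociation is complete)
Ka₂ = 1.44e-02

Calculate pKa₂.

pKa₂ = -log(Ka₂) = -log(1.44e-02) = 1.84.

pK_{a2} = 1.84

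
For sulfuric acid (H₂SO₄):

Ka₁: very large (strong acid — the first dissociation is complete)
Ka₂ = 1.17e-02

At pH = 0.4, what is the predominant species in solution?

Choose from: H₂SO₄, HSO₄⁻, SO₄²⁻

The first dissociation is complete, so H₂SO₄ itself is never the predominant species in water; pKa₂ = -log(1.17e-02) = 1.93. For a polyprotic acid the predominant species crosses at each pKa: below pKa_n the protonated form dominates, above it the deprotonated form does. At pH = 0.4, the predominant species is HSO₄⁻.

HSO₄⁻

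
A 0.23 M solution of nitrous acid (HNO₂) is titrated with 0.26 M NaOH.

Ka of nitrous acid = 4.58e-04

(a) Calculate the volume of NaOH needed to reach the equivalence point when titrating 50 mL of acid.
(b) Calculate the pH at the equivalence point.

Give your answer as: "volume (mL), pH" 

moles acid = 0.23 × 50/1000 = 0.0115 mol; V_base = moles/0.26 × 1000 = 44.2 mL. At equivalence only the conjugate base is present: [A⁻] = 0.0115/0.094 = 1.2204e-01 M. Kb = Kw/Ka = 2.18e-11; [OH⁻] = √(Kb × [A⁻]) = 1.6324e-06; pOH = 5.79; pH = 14 - pOH = 8.21.

V = 44.2 mL, pH = 8.21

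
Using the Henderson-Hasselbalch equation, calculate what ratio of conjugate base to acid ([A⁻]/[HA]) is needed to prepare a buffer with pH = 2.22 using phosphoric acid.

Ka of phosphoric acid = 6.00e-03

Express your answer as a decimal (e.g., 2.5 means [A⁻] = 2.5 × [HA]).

pKa = -log(6.00e-03) = 2.2218. pH = pKa + log([A⁻]/[HA]), so log([A⁻]/[HA]) = pH − pKa = 2.22 − 2.2218 = -0.0018. [A⁻]/[HA] = 10^(-0.0018) = 0.996

[A⁻]/[HA] = 0.996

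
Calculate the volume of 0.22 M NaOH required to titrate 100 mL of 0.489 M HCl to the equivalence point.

At equivalence: moles acid = moles base. moles HCl = 0.489 × 100/1000 = 0.0489 mol. V_base = moles / 0.22 × 1000 = 222.3 mL.

V_{base} = 222.3 mL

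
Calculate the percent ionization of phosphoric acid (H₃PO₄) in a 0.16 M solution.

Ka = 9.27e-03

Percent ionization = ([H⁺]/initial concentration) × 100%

Using Ka equilibrium: x² + Ka×x - Ka×C = 0. Solving: [H⁺] = 3.4155e-02. Percent = (3.4155e-02/0.16) × 100

Percent ionization = 21.3%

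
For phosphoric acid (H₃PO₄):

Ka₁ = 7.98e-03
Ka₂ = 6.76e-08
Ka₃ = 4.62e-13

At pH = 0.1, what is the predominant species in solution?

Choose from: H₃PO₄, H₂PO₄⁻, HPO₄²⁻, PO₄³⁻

pKa₁ = 2.10, pKa₂ = 7.17, pKa₃ = 12.34. For a polyprotic acid the predominant species crosses at each pKa: below pKa_n the protonated form dominates, above it the deprotonated form does. At pH = 0.1, the predominant species is H₃PO₄.

H₃PO₄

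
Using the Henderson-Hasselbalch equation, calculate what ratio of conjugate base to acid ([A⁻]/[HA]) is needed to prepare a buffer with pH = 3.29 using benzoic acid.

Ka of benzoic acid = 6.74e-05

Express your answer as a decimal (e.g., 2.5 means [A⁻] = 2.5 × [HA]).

pKa = -log(6.74e-05) = 4.1713. pH = pKa + log([A⁻]/[HA]), so log([A⁻]/[HA]) = pH − pKa = 3.29 − 4.1713 = -0.8813. [A⁻]/[HA] = 10^(-0.8813) = 0.131

[A⁻]/[HA] = 0.131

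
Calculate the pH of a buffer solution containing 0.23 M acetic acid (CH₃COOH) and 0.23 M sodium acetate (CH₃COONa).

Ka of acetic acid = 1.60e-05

pKa = -log(1.60e-05) = 4.80. pH = pKa + log([A⁻]/[HA]) = 4.80 + log(0.23/0.23)

pH = 4.80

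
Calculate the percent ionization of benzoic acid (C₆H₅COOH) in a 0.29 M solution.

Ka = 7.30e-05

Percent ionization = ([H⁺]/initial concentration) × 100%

Using Ka equilibrium: x² + Ka×x - Ka×C = 0. Solving: [H⁺] = 4.5647e-03. Percent = (4.5647e-03/0.29) × 100

Percent ionization = 1.57%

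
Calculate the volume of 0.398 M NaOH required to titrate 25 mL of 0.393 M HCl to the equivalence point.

At equivalence: moles acid = moles base. moles HCl = 0.393 × 25/1000 = 0.009825 mol. V_base = moles / 0.398 × 1000 = 24.7 mL.

V_{base} = 24.7 mL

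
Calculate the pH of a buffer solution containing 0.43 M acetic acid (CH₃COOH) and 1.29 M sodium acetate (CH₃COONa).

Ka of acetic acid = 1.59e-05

pKa = -log(1.59e-05) = 4.80. pH = pKa + log([A⁻]/[HA]) = 4.80 + log(1.29/0.43)

pH = 5.28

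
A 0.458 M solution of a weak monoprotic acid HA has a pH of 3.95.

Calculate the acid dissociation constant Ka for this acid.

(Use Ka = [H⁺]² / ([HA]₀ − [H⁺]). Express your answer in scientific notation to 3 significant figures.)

[H⁺] = 10^(−pH) = 10^(−3.95) = 1.122e-04 M. For HA ⇌ H⁺ + A⁻, Ka = [H⁺][A⁻]/[HA] = [H⁺]² / ([HA]₀ − [H⁺]) = (1.122e-04)² / (0.458 − 1.122e-04) = 2.75e-08.

K_a = 2.75e-08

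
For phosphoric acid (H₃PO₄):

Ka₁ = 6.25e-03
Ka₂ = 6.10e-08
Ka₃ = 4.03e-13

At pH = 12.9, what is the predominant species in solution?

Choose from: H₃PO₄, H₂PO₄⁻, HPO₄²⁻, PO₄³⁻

pKa₁ = 2.20, pKa₂ = 7.21, pKa₃ = 12.39. For a polyprotic acid the predominant species crosses at each pKa: below pKa_n the protonated form dominates, above it the deprotonated form does. At pH = 12.9, the predominant species is PO₄³⁻.

PO₄³⁻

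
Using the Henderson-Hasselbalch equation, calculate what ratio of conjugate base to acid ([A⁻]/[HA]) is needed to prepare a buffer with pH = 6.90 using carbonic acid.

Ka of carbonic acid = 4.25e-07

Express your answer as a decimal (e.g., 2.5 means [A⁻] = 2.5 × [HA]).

pKa = -log(4.25e-07) = 6.3716. pH = pKa + log([A⁻]/[HA]), so log([A⁻]/[HA]) = pH − pKa = 6.90 − 6.3716 = 0.5284. [A⁻]/[HA] = 10^(0.5284) = 3.38

[A⁻]/[HA] = 3.38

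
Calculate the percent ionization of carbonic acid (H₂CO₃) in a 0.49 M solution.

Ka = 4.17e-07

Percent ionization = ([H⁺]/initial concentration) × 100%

Using Ka equilibrium: x² + Ka×x - Ka×C = 0. Solving: [H⁺] = 4.5182e-04. Percent = (4.5182e-04/0.49) × 100

Percent ionization = 0.0922%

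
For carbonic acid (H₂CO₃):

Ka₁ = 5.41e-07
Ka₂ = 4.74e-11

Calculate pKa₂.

pKa₂ = -log(Ka₂) = -log(4.74e-11) = 10.32.

pK_{a2} = 10.32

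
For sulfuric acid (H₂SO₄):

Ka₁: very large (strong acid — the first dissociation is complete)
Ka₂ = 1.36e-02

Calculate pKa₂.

pKa₂ = -log(Ka₂) = -log(1.36e-02) = 1.87.

pK_{a2} = 1.87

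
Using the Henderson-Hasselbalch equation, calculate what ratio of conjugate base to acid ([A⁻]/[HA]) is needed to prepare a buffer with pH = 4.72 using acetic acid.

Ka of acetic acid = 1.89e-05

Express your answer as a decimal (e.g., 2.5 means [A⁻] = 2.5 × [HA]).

pKa = -log(1.89e-05) = 4.7235. pH = pKa + log([A⁻]/[HA]), so log([A⁻]/[HA]) = pH − pKa = 4.72 − 4.7235 = -0.0035. [A⁻]/[HA] = 10^(-0.0035) = 0.992

[A⁻]/[HA] = 0.992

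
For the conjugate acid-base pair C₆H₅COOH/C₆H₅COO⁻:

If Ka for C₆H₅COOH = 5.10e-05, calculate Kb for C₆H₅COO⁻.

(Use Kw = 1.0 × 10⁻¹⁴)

For a conjugate pair Ka × Kb = Kw, so Kb = Kw/Ka = 1.0 × 10⁻¹⁴ / 5.10e-05 = 1.96e-10.

K_b = 1.96e-10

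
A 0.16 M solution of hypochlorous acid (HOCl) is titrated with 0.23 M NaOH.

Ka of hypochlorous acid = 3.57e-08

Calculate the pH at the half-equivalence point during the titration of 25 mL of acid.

At half-equivalence [HA] = [A⁻], so Henderson-Hasselbalch gives pH = pKa = -log(3.57e-08) = 7.45.

pH = pKa = 7.45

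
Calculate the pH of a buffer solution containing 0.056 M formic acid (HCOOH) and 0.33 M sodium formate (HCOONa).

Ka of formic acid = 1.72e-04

pKa = -log(1.72e-04) = 3.76. pH = pKa + log([A⁻]/[HA]) = 3.76 + log(0.33/0.056)

pH = 4.53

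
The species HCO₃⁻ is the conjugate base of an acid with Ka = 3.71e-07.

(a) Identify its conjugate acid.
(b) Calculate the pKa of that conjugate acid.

(a) The conjugate acid is formed by adding one H⁺ to HCO₃⁻, giving H₂CO₃. (b) pKa = -log(Ka) = -log(3.71e-07) = 6.43.

Conjugate acid: H₂CO₃; pK_a = 6.43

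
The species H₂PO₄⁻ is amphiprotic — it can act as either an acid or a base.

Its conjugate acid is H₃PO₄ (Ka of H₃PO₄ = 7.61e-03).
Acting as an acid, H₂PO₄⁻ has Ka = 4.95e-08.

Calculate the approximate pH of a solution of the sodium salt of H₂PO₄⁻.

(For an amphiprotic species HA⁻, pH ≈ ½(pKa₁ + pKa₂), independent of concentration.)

pKa₁ = -log(7.61e-03) = 2.12; pKa₂ = -log(4.95e-08) = 7.31. For an amphiprotic species, pH ≈ ½(pKa₁ + pKa₂) = ½(2.12 + 7.31) = 4.71.

pH = 4.71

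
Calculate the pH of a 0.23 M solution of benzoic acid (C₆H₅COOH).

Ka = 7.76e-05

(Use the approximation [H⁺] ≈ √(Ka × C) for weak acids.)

[H⁺] = √(Ka × C) = √(7.76e-05 × 0.23) = 4.2247e-03. pH = -log(4.2247e-03)

pH = 2.37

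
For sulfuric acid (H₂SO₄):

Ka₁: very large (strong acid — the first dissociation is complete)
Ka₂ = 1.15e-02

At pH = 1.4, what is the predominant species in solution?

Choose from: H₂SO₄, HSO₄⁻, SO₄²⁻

The first dissociation is complete, so H₂SO₄ itself is never the predominant species in water; pKa₂ = -log(1.15e-02) = 1.94. For a polyprotic acid the predominant species crosses at each pKa: below pKa_n the protonated form dominates, above it the deprotonated form does. At pH = 1.4, the predominant species is HSO₄⁻.

HSO₄⁻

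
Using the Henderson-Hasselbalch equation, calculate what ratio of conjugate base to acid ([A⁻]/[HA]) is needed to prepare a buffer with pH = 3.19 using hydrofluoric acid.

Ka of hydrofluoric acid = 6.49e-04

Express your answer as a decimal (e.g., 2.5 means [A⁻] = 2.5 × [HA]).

pKa = -log(6.49e-04) = 3.1878. pH = pKa + log([A⁻]/[HA]), so log([A⁻]/[HA]) = pH − pKa = 3.19 − 3.1878 = 0.0022. [A⁻]/[HA] = 10^(0.0022) = 1.01

[A⁻]/[HA] = 1.01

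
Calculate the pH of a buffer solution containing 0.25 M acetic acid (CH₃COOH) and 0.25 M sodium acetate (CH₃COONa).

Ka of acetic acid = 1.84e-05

pKa = -log(1.84e-05) = 4.74. pH = pKa + log([A⁻]/[HA]) = 4.74 + log(0.25/0.25)

pH = 4.74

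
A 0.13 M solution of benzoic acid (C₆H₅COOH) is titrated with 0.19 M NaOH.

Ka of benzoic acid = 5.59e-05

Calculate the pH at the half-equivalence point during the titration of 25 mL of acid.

At half-equivalence [HA] = [A⁻], so Henderson-Hasselbalch gives pH = pKa = -log(5.59e-05) = 4.25.

pH = pKa = 4.25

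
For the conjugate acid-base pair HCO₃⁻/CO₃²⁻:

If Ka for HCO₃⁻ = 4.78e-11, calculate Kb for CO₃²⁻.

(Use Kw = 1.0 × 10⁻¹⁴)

For a conjugate pair Ka × Kb = Kw, so Kb = Kw/Ka = 1.0 × 10⁻¹⁴ / 4.78e-11 = 2.09e-04.

K_b = 2.09e-04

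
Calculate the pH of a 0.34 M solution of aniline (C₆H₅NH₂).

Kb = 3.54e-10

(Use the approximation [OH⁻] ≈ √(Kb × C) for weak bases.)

[OH⁻] = √(Kb × C) = √(3.54e-10 × 0.34) = 1.0971e-05. pOH = 4.96, pH = 14 - pOH

pH = 9.04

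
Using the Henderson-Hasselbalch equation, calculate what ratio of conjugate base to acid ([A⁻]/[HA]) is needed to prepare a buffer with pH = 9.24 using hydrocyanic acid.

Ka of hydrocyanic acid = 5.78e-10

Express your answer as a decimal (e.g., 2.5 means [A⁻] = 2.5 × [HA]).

pKa = -log(5.78e-10) = 9.2381. pH = pKa + log([A⁻]/[HA]), so log([A⁻]/[HA]) = pH − pKa = 9.24 − 9.2381 = 0.0019. [A⁻]/[HA] = 10^(0.0019) = 1.00

[A⁻]/[HA] = 1.00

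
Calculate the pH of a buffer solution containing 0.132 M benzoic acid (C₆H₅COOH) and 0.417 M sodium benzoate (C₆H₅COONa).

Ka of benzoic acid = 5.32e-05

pKa = -log(5.32e-05) = 4.27. pH = pKa + log([A⁻]/[HA]) = 4.27 + log(0.417/0.132)

pH = 4.77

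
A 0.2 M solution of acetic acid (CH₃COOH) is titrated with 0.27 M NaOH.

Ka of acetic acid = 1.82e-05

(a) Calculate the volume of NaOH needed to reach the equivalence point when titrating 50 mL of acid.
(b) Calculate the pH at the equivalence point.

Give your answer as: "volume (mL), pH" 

moles acid = 0.2 × 50/1000 = 0.01 mol; V_base = moles/0.27 × 1000 = 37.0 mL. At equivalence only the conjugate base is present: [A⁻] = 0.01/0.087 = 1.1489e-01 M. Kb = Kw/Ka = 5.49e-10; [OH⁻] = √(Kb × [A⁻]) = 7.9453e-06; pOH = 5.10; pH = 14 - pOH = 8.90.

V = 37.0 mL, pH = 8.90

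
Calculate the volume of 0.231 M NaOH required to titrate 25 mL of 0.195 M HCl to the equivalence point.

At equivalence: moles acid = moles base. moles HCl = 0.195 × 25/1000 = 0.004875 mol. V_base = moles / 0.231 × 1000 = 21.1 mL.

V_{base} = 21.1 mL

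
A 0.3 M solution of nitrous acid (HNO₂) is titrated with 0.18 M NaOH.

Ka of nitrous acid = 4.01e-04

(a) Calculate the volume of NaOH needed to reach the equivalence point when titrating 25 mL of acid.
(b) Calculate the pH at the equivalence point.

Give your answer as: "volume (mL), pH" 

moles acid = 0.3 × 25/1000 = 0.0075 mol; V_base = moles/0.18 × 1000 = 41.7 mL. At equivalence only the conjugate base is present: [A⁻] = 0.0075/0.067 = 1.1250e-01 M. Kb = Kw/Ka = 2.49e-11; [OH⁻] = √(Kb × [A⁻]) = 1.6750e-06; pOH = 5.78; pH = 14 - pOH = 8.22.

V = 41.7 mL, pH = 8.22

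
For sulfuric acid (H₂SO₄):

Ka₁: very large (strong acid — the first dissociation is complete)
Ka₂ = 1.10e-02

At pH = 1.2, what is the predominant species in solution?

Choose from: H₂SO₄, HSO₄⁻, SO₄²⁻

The first dissociation is complete, so H₂SO₄ itself is never the predominant species in water; pKa₂ = -log(1.10e-02) = 1.96. For a polyprotic acid the predominant species crosses at each pKa: below pKa_n the protonated form dominates, above it the deprotonated form does. At pH = 1.2, the predominant species is HSO₄⁻.

HSO₄⁻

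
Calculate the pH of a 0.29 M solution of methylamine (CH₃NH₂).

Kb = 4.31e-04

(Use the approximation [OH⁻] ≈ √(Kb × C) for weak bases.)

[OH⁻] = √(Kb × C) = √(4.31e-04 × 0.29) = 1.1180e-02. pOH = 1.95, pH = 14 - pOH

pH = 12.05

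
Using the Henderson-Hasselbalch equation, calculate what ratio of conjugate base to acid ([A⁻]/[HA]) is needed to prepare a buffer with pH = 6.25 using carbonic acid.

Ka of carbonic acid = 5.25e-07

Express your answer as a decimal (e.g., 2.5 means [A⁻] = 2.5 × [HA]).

pKa = -log(5.25e-07) = 6.2798. pH = pKa + log([A⁻]/[HA]), so log([A⁻]/[HA]) = pH − pKa = 6.25 − 6.2798 = -0.0298. [A⁻]/[HA] = 10^(-0.0298) = 0.934

[A⁻]/[HA] = 0.934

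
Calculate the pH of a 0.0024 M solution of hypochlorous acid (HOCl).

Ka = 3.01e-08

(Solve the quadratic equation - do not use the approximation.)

x² + Ka×x - Ka×C = 0. Using quadratic formula: [H⁺] = 8.4844e-06

pH = 5.07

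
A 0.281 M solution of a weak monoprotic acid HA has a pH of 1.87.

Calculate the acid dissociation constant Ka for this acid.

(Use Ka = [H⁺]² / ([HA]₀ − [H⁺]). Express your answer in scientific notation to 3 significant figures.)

[H⁺] = 10^(−pH) = 10^(−1.87) = 1.349e-02 M. For HA ⇌ H⁺ + A⁻, Ka = [H⁺][A⁻]/[HA] = [H⁺]² / ([HA]₀ − [H⁺]) = (1.349e-02)² / (0.281 − 1.349e-02) = 6.80e-04.

K_a = 6.80e-04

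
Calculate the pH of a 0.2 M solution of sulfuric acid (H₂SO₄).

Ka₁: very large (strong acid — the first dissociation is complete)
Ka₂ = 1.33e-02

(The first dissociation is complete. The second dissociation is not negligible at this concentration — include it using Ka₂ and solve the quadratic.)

First dissociation is complete: [H⁺]₀ = [HSO₄⁻]₀ = C = 0.2 M. Second dissociation HSO₄⁻ ⇌ H⁺ + SO₄²⁻: let x = [SO₄²⁻]. Ka₂ = (C + x)·x / (C − x) = 1.33e-02 → x² + (C + Ka₂)·x − Ka₂·C = 0 → x² + 0.21330·x − 2.660e-03 = 0. x = (−0.21330 + √(0.21330² + 4 × 2.660e-03)) / 2 = 1.1816e-02 M. [H⁺] = C + x = 0.2 + 1.1816e-02 = 2.1182e-01 M. pH = -log(2.1182e-01) = 0.67.

pH = 0.67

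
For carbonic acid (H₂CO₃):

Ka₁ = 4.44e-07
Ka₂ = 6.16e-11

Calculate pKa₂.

pKa₂ = -log(Ka₂) = -log(6.16e-11) = 10.21.

pK_{a2} = 10.21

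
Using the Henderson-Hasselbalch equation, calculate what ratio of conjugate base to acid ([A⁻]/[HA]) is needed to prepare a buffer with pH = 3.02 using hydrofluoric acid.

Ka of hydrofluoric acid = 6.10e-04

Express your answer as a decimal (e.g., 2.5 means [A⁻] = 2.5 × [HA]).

pKa = -log(6.10e-04) = 3.2147. pH = pKa + log([A⁻]/[HA]), so log([A⁻]/[HA]) = pH − pKa = 3.02 − 3.2147 = -0.1947. [A⁻]/[HA] = 10^(-0.1947) = 0.639

[A⁻]/[HA] = 0.639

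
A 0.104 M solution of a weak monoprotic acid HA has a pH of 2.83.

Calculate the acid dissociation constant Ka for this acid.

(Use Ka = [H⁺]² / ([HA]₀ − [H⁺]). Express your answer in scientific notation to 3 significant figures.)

[H⁺] = 10^(−pH) = 10^(−2.83) = 1.479e-03 M. For HA ⇌ H⁺ + A⁻, Ka = [H⁺][A⁻]/[HA] = [H⁺]² / ([HA]₀ − [H⁺]) = (1.479e-03)² / (0.104 − 1.479e-03) = 2.13e-05.

K_a = 2.13e-05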